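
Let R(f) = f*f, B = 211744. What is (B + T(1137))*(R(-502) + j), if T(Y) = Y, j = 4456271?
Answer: 1002302290275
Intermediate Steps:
R(f) = f²
(B + T(1137))*(R(-502) + j) = (211744 + 1137)*((-502)² + 4456271) = 212881*(252004 + 4456271) = 212881*4708275 = 1002302290275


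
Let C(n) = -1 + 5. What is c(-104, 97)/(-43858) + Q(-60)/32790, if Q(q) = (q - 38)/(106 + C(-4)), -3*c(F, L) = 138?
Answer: 40404829/39547855050 ≈ 0.0010217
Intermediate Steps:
c(F, L) = -46 (c(F, L) = -⅓*138 = -46)
C(n) = 4
Q(q) = -19/55 + q/110 (Q(q) = (q - 38)/(106 + 4) = (-38 + q)/110 = (-38 + q)*(1/110) = -19/55 + q/110)
c(-104, 97)/(-43858) + Q(-60)/32790 = -46/(-43858) + (-19/55 + (1/110)*(-60))/32790 = -46*(-1/43858) + (-19/55 - 6/11)*(1/32790) = 23/21929 - 49/55*1/32790 = 23/21929 - 49/1803450 = 40404829/39547855050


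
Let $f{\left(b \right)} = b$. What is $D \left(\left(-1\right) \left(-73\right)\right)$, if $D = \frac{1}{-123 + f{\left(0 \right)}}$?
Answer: $- \frac{73}{123} \approx -0.5935$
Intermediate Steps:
$D = - \frac{1}{123}$ ($D = \frac{1}{-123 + 0} = \frac{1}{-123} = - \frac{1}{123} \approx -0.0081301$)
$D \left(\left(-1\right) \left(-73\right)\right) = - \frac{\left(-1\right) \left(-73\right)}{123} = \left(- \frac{1}{123}\right) 73 = - \frac{73}{123}$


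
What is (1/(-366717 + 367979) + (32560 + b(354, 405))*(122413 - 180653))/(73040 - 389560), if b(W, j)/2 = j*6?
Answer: 2750328089599/399448240 ≈ 6885.3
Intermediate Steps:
b(W, j) = 12*j (b(W, j) = 2*(j*6) = 2*(6*j) = 12*j)
(1/(-366717 + 367979) + (32560 + b(354, 405))*(122413 - 180653))/(73040 - 389560) = (1/(-366717 + 367979) + (32560 + 12*405)*(122413 - 180653))/(73040 - 389560) = (1/1262 + (32560 + 4860)*(-58240))/(-316520) = (1/1262 + 37420*(-58240))*(-1/316520) = (1/1262 - 2179340800)*(-1/316520) = -2750328089599/1262*(-1/316520) = 2750328089599/399448240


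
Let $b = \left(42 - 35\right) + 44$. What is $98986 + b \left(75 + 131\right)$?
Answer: $109492$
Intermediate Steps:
$b = 51$ ($b = 7 + 44 = 51$)
$98986 + b \left(75 + 131\right) = 98986 + 51 \left(75 + 131\right) = 98986 + 51 \cdot 206 = 98986 + 10506 = 109492$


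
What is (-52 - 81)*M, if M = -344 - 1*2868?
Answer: 427196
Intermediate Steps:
M = -3212 (M = -344 - 2868 = -3212)
(-52 - 81)*M = (-52 - 81)*(-3212) = -133*(-3212) = 427196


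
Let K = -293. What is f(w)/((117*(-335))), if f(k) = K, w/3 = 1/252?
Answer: 293/39195 ≈ 0.0074754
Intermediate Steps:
w = 1/84 (w = 3/252 = 3*(1/252) = 1/84 ≈ 0.011905)
f(k) = -293
f(w)/((117*(-335))) = -293/(117*(-335)) = -293/(-39195) = -293*(-1/39195) = 293/39195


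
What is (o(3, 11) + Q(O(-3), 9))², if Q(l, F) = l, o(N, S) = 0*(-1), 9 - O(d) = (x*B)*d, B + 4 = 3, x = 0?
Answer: 81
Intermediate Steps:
B = -1 (B = -4 + 3 = -1)
O(d) = 9 (O(d) = 9 - 0*(-1)*d = 9 - 0*d = 9 - 1*0 = 9 + 0 = 9)
o(N, S) = 0
(o(3, 11) + Q(O(-3), 9))² = (0 + 9)² = 9² = 81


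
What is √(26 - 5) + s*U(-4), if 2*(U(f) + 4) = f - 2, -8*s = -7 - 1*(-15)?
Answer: 7 + √21 ≈ 11.583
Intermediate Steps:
s = -1 (s = -(-7 - 1*(-15))/8 = -(-7 + 15)/8 = -⅛*8 = -1)
U(f) = -5 + f/2 (U(f) = -4 + (f - 2)/2 = -4 + (-2 + f)/2 = -4 + (-1 + f/2) = -5 + f/2)
√(26 - 5) + s*U(-4) = √(26 - 5) - (-5 + (½)*(-4)) = √21 - (-5 - 2) = √21 - 1*(-7) = √21 + 7 = 7 + √21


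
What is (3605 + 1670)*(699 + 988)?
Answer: 8898925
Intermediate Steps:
(3605 + 1670)*(699 + 988) = 5275*1687 = 8898925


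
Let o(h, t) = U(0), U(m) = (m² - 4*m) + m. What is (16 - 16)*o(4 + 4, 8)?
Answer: 0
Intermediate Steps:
U(m) = m² - 3*m
o(h, t) = 0 (o(h, t) = 0*(-3 + 0) = 0*(-3) = 0)
(16 - 16)*o(4 + 4, 8) = (16 - 16)*0 = 0*0 = 0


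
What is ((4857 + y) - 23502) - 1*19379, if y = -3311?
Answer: -41335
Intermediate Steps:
((4857 + y) - 23502) - 1*19379 = ((4857 - 3311) - 23502) - 1*19379 = (1546 - 23502) - 19379 = -21956 - 19379 = -41335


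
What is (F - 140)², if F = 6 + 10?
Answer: 15376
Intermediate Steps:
F = 16
(F - 140)² = (16 - 140)² = (-124)² = 15376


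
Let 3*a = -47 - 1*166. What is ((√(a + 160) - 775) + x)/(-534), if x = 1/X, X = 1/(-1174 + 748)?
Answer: 1201/534 - √89/534 ≈ 2.2314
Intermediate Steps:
a = -71 (a = (-47 - 1*166)/3 = (-47 - 166)/3 = (⅓)*(-213) = -71)
X = -1/426 (X = 1/(-426) = -1/426 ≈ -0.0023474)
x = -426 (x = 1/(-1/426) = -426)
((√(a + 160) - 775) + x)/(-534) = ((√(-71 + 160) - 775) - 426)/(-534) = -((√89 - 775) - 426)/534 = -((-775 + √89) - 426)/534 = -(-1201 + √89)/534 = 1201/534 - √89/534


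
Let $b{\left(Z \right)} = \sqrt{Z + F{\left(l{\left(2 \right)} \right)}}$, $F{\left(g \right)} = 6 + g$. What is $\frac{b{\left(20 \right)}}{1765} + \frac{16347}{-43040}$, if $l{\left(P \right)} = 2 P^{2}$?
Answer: $- \frac{16347}{43040} + \frac{\sqrt{34}}{1765} \approx -0.37651$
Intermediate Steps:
$b{\left(Z \right)} = \sqrt{14 + Z}$ ($b{\left(Z \right)} = \sqrt{Z + \left(6 + 2 \cdot 2^{2}\right)} = \sqrt{Z + \left(6 + 2 \cdot 4\right)} = \sqrt{Z + \left(6 + 8\right)} = \sqrt{Z + 14} = \sqrt{14 + Z}$)
$\frac{b{\left(20 \right)}}{1765} + \frac{16347}{-43040} = \frac{\sqrt{14 + 20}}{1765} + \frac{16347}{-43040} = \sqrt{34} \cdot \frac{1}{1765} + 16347 \left(- \frac{1}{43040}\right) = \frac{\sqrt{34}}{1765} - \frac{16347}{43040} = - \frac{16347}{43040} + \frac{\sqrt{34}}{1765}$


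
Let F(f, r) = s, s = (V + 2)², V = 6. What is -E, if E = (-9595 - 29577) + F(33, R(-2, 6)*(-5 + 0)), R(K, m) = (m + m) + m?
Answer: 39108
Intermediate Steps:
s = 64 (s = (6 + 2)² = 8² = 64)
R(K, m) = 3*m (R(K, m) = 2*m + m = 3*m)
F(f, r) = 64
E = -39108 (E = (-9595 - 29577) + 64 = -39172 + 64 = -39108)
-E = -1*(-39108) = 39108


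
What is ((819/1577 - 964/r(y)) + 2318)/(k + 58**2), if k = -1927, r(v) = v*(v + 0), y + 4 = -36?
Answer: 1462141943/906459600 ≈ 1.6130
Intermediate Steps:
y = -40 (y = -4 - 36 = -40)
r(v) = v**2 (r(v) = v*v = v**2)
((819/1577 - 964/r(y)) + 2318)/(k + 58**2) = ((819/1577 - 964/((-40)**2)) + 2318)/(-1927 + 58**2) = ((819*(1/1577) - 964/1600) + 2318)/(-1927 + 3364) = ((819/1577 - 964*1/1600) + 2318)/1437 = ((819/1577 - 241/400) + 2318)*(1/1437) = (-52457/630800 + 2318)*(1/1437) = (1462141943/630800)*(1/1437) = 1462141943/906459600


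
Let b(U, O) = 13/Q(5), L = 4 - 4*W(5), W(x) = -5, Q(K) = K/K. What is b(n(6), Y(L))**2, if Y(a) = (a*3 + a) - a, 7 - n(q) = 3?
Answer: 169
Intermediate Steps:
n(q) = 4 (n(q) = 7 - 1*3 = 7 - 3 = 4)
Q(K) = 1
L = 24 (L = 4 - 4*(-5) = 4 + 20 = 24)
Y(a) = 3*a (Y(a) = (3*a + a) - a = 4*a - a = 3*a)
b(U, O) = 13 (b(U, O) = 13/1 = 13*1 = 13)
b(n(6), Y(L))**2 = 13**2 = 169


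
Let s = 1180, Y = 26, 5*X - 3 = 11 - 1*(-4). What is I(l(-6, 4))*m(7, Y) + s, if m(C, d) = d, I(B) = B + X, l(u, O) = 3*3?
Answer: 7538/5 ≈ 1507.6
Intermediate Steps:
X = 18/5 (X = ⅗ + (11 - 1*(-4))/5 = ⅗ + (11 + 4)/5 = ⅗ + (⅕)*15 = ⅗ + 3 = 18/5 ≈ 3.6000)
l(u, O) = 9
I(B) = 18/5 + B (I(B) = B + 18/5 = 18/5 + B)
I(l(-6, 4))*m(7, Y) + s = (18/5 + 9)*26 + 1180 = (63/5)*26 + 1180 = 1638/5 + 1180 = 7538/5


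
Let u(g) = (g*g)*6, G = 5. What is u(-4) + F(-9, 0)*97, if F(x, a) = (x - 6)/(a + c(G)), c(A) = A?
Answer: -195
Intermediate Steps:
F(x, a) = (-6 + x)/(5 + a) (F(x, a) = (x - 6)/(a + 5) = (-6 + x)/(5 + a))
u(g) = 6*g² (u(g) = g²*6 = 6*g²)
u(-4) + F(-9, 0)*97 = 6*(-4)² + ((-6 - 9)/(5 + 0))*97 = 6*16 + (-15/5)*97 = 96 + ((⅕)*(-15))*97 = 96 - 3*97 = 96 - 291 = -195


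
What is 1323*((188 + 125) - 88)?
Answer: 297675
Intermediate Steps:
1323*((188 + 125) - 88) = 1323*(313 - 88) = 1323*225 = 297675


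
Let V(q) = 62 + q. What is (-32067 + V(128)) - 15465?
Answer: -47342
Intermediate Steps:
(-32067 + V(128)) - 15465 = (-32067 + (62 + 128)) - 15465 = (-32067 + 190) - 15465 = -31877 - 15465 = -47342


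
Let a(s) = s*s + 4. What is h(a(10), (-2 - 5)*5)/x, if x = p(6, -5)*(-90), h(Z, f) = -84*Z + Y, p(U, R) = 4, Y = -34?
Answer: 877/36 ≈ 24.361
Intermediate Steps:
a(s) = 4 + s² (a(s) = s² + 4 = 4 + s²)
h(Z, f) = -34 - 84*Z (h(Z, f) = -84*Z - 34 = -34 - 84*Z)
x = -360 (x = 4*(-90) = -360)
h(a(10), (-2 - 5)*5)/x = (-34 - 84*(4 + 10²))/(-360) = (-34 - 84*(4 + 100))*(-1/360) = (-34 - 84*104)*(-1/360) = (-34 - 8736)*(-1/360) = -8770*(-1/360) = 877/36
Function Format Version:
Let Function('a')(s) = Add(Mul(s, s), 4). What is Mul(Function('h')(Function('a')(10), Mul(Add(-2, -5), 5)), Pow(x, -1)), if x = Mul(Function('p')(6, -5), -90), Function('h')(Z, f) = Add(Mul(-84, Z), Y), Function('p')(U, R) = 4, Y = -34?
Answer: Rational(877, 36) ≈ 24.361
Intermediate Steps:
Function('a')(s) = Add(4, Pow(s, 2)) (Function('a')(s) = Add(Pow(s, 2), 4) = Add(4, Pow(s, 2)))
Function('h')(Z, f) = Add(-34, Mul(-84, Z)) (Function('h')(Z, f) = Add(Mul(-84, Z), -34) = Add(-34, Mul(-84, Z)))
x = -360 (x = Mul(4, -90) = -360)
Mul(Function('h')(Function('a')(10), Mul(Add(-2, -5), 5)), Pow(x, -1)) = Mul(Add(-34, Mul(-84, Add(4, Pow(10, 2)))), Pow(-360, -1)) = Mul(Add(-34, Mul(-84, Add(4, 100))), Rational(-1, 360)) = Mul(Add(-34, Mul(-84, 104)), Rational(-1, 360)) = Mul(Add(-34, -8736), Rational(-1, 360)) = Mul(-8770, Rational(-1, 360)) = Rational(877, 36)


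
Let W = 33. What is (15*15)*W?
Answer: 7425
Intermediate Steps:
(15*15)*W = (15*15)*33 = 225*33 = 7425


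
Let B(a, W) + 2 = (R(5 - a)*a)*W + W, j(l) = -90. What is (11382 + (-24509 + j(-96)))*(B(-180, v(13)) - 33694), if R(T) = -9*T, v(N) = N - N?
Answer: 445360032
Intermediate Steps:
v(N) = 0
B(a, W) = -2 + W + W*a*(-45 + 9*a) (B(a, W) = -2 + (((-9*(5 - a))*a)*W + W) = -2 + (((-45 + 9*a)*a)*W + W) = -2 + ((a*(-45 + 9*a))*W + W) = -2 + (W*a*(-45 + 9*a) + W) = -2 + (W + W*a*(-45 + 9*a)) = -2 + W + W*a*(-45 + 9*a))
(11382 + (-24509 + j(-96)))*(B(-180, v(13)) - 33694) = (11382 + (-24509 - 90))*((-2 + 0 + 9*0*(-180)*(-5 - 180)) - 33694) = (11382 - 24599)*((-2 + 0 + 9*0*(-180)*(-185)) - 33694) = -13217*((-2 + 0 + 0) - 33694) = -13217*(-2 - 33694) = -13217*(-33696) = 445360032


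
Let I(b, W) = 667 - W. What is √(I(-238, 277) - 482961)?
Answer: 3*I*√53619 ≈ 694.67*I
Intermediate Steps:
√(I(-238, 277) - 482961) = √((667 - 1*277) - 482961) = √((667 - 277) - 482961) = √(390 - 482961) = √(-482571) = 3*I*√53619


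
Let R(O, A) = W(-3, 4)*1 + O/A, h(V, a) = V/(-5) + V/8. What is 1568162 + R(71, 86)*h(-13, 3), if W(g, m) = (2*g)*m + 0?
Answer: 5394399553/3440 ≈ 1.5681e+6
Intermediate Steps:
W(g, m) = 2*g*m (W(g, m) = 2*g*m + 0 = 2*g*m)
h(V, a) = -3*V/40 (h(V, a) = V*(-1/5) + V*(1/8) = -V/5 + V/8 = -3*V/40)
R(O, A) = -24 + O/A (R(O, A) = (2*(-3)*4)*1 + O/A = -24*1 + O/A = -24 + O/A)
1568162 + R(71, 86)*h(-13, 3) = 1568162 + (-24 + 71/86)*(-3/40*(-13)) = 1568162 + (-24 + 71*(1/86))*(39/40) = 1568162 + (-24 + 71/86)*(39/40) = 1568162 - 1993/86*39/40 = 1568162 - 77727/3440 = 5394399553/3440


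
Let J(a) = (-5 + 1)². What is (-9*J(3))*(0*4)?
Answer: 0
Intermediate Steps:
J(a) = 16 (J(a) = (-4)² = 16)
(-9*J(3))*(0*4) = (-9*16)*(0*4) = -9*16*0 = -144*0 = 0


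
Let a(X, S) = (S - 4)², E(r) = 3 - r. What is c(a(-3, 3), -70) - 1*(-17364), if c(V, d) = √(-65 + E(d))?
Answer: 17364 + 2*√2 ≈ 17367.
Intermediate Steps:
a(X, S) = (-4 + S)²
c(V, d) = √(-62 - d) (c(V, d) = √(-65 + (3 - d)) = √(-62 - d))
c(a(-3, 3), -70) - 1*(-17364) = √(-62 - 1*(-70)) - 1*(-17364) = √(-62 + 70) + 17364 = √8 + 17364 = 2*√2 + 17364 = 17364 + 2*√2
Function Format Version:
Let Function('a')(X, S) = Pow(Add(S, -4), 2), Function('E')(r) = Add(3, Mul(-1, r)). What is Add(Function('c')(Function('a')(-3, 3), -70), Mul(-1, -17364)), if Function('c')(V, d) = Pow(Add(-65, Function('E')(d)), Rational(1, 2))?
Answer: Add(17364, Mul(2, Pow(2, Rational(1, 2)))) ≈ 17367.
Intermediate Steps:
Function('a')(X, S) = Pow(Add(-4, S), 2)
Function('c')(V, d) = Pow(Add(-62, Mul(-1, d)), Rational(1, 2)) (Function('c')(V, d) = Pow(Add(-65, Add(3, Mul(-1, d))), Rational(1, 2)) = Pow(Add(-62, Mul(-1, d)), Rational(1, 2)))
Add(Function('c')(Function('a')(-3, 3), -70), Mul(-1, -17364)) = Add(Pow(Add(-62, Mul(-1, -70)), Rational(1, 2)), Mul(-1, -17364)) = Add(Pow(Add(-62, 70), Rational(1, 2)), 17364) = Add(Pow(8, Rational(1, 2)), 17364) = Add(Mul(2, Pow(2, Rational(1, 2))), 17364) = Add(17364, Mul(2, Pow(2, Rational(1, 2))))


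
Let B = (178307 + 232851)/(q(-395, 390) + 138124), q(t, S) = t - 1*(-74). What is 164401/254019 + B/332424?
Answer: 1255192312360879/1939393764558828 ≈ 0.64721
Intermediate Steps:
q(t, S) = 74 + t (q(t, S) = t + 74 = 74 + t)
B = 411158/137803 (B = (178307 + 232851)/((74 - 395) + 138124) = 411158/(-321 + 138124) = 411158/137803 ≈ 2.9837)
164401/254019 + B/332424 = 164401/254019 + (411158/137803)/332424 = 164401*(1/254019) + (411158/137803)*(1/332424) = 164401/254019 + 205579/22904512236 = 1255192312360879/1939393764558828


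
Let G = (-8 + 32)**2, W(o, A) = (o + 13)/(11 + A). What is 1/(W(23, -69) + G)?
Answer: 29/16686 ≈ 0.0017380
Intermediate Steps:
W(o, A) = (13 + o)/(11 + A)
G = 576 (G = 24**2 = 576)
1/(W(23, -69) + G) = 1/((13 + 23)/(11 - 69) + 576) = 1/(36/(-58) + 576) = 1/(-1/58*36 + 576) = 1/(-18/29 + 576) = 1/(16686/29) = 29/16686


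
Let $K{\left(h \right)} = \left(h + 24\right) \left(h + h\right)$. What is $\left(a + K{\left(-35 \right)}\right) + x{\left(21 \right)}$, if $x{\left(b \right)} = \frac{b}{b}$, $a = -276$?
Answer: $495$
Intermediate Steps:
$K{\left(h \right)} = 2 h \left(24 + h\right)$ ($K{\left(h \right)} = \left(24 + h\right) 2 h = 2 h \left(24 + h\right)$)
$x{\left(b \right)} = 1$
$\left(a + K{\left(-35 \right)}\right) + x{\left(21 \right)} = \left(-276 + 2 \left(-35\right) \left(24 - 35\right)\right) + 1 = \left(-276 + 2 \left(-35\right) \left(-11\right)\right) + 1 = \left(-276 + 770\right) + 1 = 494 + 1 = 495$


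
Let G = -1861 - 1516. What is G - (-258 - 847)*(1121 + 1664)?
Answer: 3074048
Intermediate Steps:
G = -3377
G - (-258 - 847)*(1121 + 1664) = -3377 - (-258 - 847)*(1121 + 1664) = -3377 - (-1105)*2785 = -3377 - 1*(-3077425) = -3377 + 3077425 = 3074048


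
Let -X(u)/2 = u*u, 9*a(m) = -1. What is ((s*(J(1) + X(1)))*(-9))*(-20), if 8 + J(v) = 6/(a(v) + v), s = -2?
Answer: 1170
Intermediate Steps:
a(m) = -⅑ (a(m) = (⅑)*(-1) = -⅑)
J(v) = -8 + 6/(-⅑ + v)
X(u) = -2*u² (X(u) = -2*u*u = -2*u²)
((s*(J(1) + X(1)))*(-9))*(-20) = (-2*(2*(31 - 36*1)/(-1 + 9*1) - 2*1²)*(-9))*(-20) = (-2*(2*(31 - 36)/(-1 + 9) - 2*1)*(-9))*(-20) = (-2*(2*(-5)/8 - 2)*(-9))*(-20) = (-2*(2*(⅛)*(-5) - 2)*(-9))*(-20) = (-2*(-5/4 - 2)*(-9))*(-20) = (-2*(-13/4)*(-9))*(-20) = ((13/2)*(-9))*(-20) = -117/2*(-20) = 1170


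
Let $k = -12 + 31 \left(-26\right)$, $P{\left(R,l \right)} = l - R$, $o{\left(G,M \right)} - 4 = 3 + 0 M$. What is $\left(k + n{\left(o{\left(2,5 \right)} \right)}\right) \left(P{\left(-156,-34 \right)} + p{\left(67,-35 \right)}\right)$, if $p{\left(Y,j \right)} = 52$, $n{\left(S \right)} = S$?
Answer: $-141114$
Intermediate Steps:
$o{\left(G,M \right)} = 7$ ($o{\left(G,M \right)} = 4 + \left(3 + 0 M\right) = 4 + \left(3 + 0\right) = 4 + 3 = 7$)
$k = -818$ ($k = -12 - 806 = -818$)
$\left(k + n{\left(o{\left(2,5 \right)} \right)}\right) \left(P{\left(-156,-34 \right)} + p{\left(67,-35 \right)}\right) = \left(-818 + 7\right) \left(\left(-34 - -156\right) + 52\right) = - 811 \left(\left(-34 + 156\right) + 52\right) = - 811 \left(122 + 52\right) = \left(-811\right) 174 = -141114$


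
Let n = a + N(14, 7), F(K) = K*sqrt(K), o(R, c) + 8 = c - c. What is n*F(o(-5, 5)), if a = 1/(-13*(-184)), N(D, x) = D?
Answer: -66978*I*sqrt(2)/299 ≈ -316.79*I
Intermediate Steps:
a = 1/2392 (a = -1/13*(-1/184) = 1/2392 ≈ 0.00041806)
o(R, c) = -8 (o(R, c) = -8 + (c - c) = -8 + 0 = -8)
F(K) = K**(3/2)
n = 33489/2392 (n = 1/2392 + 14 = 33489/2392 ≈ 14.000)
n*F(o(-5, 5)) = 33489*(-8)**(3/2)/2392 = 33489*(-16*I*sqrt(2))/2392 = -66978*I*sqrt(2)/299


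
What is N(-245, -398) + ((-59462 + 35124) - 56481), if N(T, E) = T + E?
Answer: -81462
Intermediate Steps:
N(T, E) = E + T
N(-245, -398) + ((-59462 + 35124) - 56481) = (-398 - 245) + ((-59462 + 35124) - 56481) = -643 + (-24338 - 56481) = -643 - 80819 = -81462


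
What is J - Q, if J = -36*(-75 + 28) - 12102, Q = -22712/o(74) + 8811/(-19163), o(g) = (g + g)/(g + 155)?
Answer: 17536234003/709031 ≈ 24733.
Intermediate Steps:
o(g) = 2*g/(155 + g) (o(g) = (2*g)/(155 + g) = 2*g/(155 + g))
Q = -24917246713/709031 (Q = -22712/(2*74/(155 + 74)) + 8811/(-19163) = -22712/(2*74/229) + 8811*(-1/19163) = -22712/(2*74*(1/229)) - 8811/19163 = -22712/148/229 - 8811/19163 = -22712*229/148 - 8811/19163 = -1300262/37 - 8811/19163 = -24917246713/709031 ≈ -35143.)
J = -10410 (J = -36*(-47) - 12102 = 1692 - 12102 = -10410)
J - Q = -10410 - 1*(-24917246713/709031) = -10410 + 24917246713/709031 = 17536234003/709031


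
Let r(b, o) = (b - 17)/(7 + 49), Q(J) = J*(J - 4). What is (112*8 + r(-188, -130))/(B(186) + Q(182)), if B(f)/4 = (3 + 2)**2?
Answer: 16657/606592 ≈ 0.027460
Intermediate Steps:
B(f) = 100 (B(f) = 4*(3 + 2)**2 = 4*5**2 = 4*25 = 100)
Q(J) = J*(-4 + J)
r(b, o) = -17/56 + b/56 (r(b, o) = (-17 + b)/56 = (-17 + b)*(1/56) = -17/56 + b/56)
(112*8 + r(-188, -130))/(B(186) + Q(182)) = (112*8 + (-17/56 + (1/56)*(-188)))/(100 + 182*(-4 + 182)) = (896 + (-17/56 - 47/14))/(100 + 182*178) = (896 - 205/56)/(100 + 32396) = (49971/56)/32496 = (49971/56)*(1/32496) = 16657/606592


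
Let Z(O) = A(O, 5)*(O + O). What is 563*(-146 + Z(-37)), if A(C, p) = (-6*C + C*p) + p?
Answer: -1832002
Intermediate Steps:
A(C, p) = p - 6*C + C*p
Z(O) = 2*O*(5 - O) (Z(O) = (5 - 6*O + O*5)*(O + O) = (5 - 6*O + 5*O)*(2*O) = (5 - O)*(2*O) = 2*O*(5 - O))
563*(-146 + Z(-37)) = 563*(-146 + 2*(-37)*(5 - 1*(-37))) = 563*(-146 + 2*(-37)*(5 + 37)) = 563*(-146 + 2*(-37)*42) = 563*(-146 - 3108) = 563*(-3254) = -1832002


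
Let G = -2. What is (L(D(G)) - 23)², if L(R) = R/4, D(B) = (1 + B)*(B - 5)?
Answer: 7225/16 ≈ 451.56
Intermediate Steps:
D(B) = (1 + B)*(-5 + B)
L(R) = R/4 (L(R) = R*(¼) = R/4)
(L(D(G)) - 23)² = ((-5 + (-2)² - 4*(-2))/4 - 23)² = ((-5 + 4 + 8)/4 - 23)² = ((¼)*7 - 23)² = (7/4 - 23)² = (-85/4)² = 7225/16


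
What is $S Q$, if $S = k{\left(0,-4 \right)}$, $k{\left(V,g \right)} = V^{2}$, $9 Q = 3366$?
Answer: $0$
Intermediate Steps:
$Q = 374$ ($Q = \frac{1}{9} \cdot 3366 = 374$)
$S = 0$ ($S = 0^{2} = 0$)
$S Q = 0 \cdot 374 = 0$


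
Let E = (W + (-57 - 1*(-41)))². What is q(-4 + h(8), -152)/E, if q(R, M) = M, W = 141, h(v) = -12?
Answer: -152/15625 ≈ -0.0097280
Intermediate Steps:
E = 15625 (E = (141 + (-57 - 1*(-41)))² = (141 + (-57 + 41))² = (141 - 16)² = 125² = 15625)
q(-4 + h(8), -152)/E = -152/15625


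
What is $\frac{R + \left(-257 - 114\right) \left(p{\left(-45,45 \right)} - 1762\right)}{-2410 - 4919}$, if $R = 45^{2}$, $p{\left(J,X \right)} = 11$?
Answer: $- \frac{651646}{7329} \approx -88.913$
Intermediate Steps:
$R = 2025$
$\frac{R + \left(-257 - 114\right) \left(p{\left(-45,45 \right)} - 1762\right)}{-2410 - 4919} = \frac{2025 + \left(-257 - 114\right) \left(11 - 1762\right)}{-2410 - 4919} = \frac{2025 - -649621}{-7329} = \left(2025 + 649621\right) \left(- \frac{1}{7329}\right) = 651646 \left(- \frac{1}{7329}\right) = - \frac{651646}{7329}$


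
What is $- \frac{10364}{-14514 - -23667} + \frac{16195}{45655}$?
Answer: $- \frac{64987117}{83576043} \approx -0.77758$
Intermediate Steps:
$- \frac{10364}{-14514 - -23667} + \frac{16195}{45655} = - \frac{10364}{-14514 + 23667} + 16195 \cdot \frac{1}{45655} = - \frac{10364}{9153} + \frac{3239}{9131} = - \frac{64987117}{83576043}$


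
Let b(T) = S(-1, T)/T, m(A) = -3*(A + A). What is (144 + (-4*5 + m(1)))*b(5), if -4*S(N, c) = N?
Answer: 59/10 ≈ 5.9000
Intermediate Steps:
m(A) = -6*A
S(N, c) = -N/4
b(T) = 1/(4*T) (b(T) = (-1/4*(-1))/T = 1/(4*T))
(144 + (-4*5 + m(1)))*b(5) = (144 + (-4*5 - 6*1))*((1/4)/5) = (144 + (-20 - 6))*((1/4)*(1/5)) = (144 - 26)*(1/20) = 118*(1/20) = 59/10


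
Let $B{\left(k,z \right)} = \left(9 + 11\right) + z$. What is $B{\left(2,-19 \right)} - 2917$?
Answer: $-2916$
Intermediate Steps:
$B{\left(k,z \right)} = 20 + z$
$B{\left(2,-19 \right)} - 2917 = \left(20 - 19\right) - 2917 = 1 - 2917 = -2916$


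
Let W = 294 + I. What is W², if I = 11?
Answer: 93025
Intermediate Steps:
W = 305 (W = 294 + 11 = 305)
W² = 305² = 93025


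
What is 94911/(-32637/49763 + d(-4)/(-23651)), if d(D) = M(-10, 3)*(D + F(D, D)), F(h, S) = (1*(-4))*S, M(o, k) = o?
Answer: -37234999885181/255308709 ≈ -1.4584e+5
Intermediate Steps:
F(h, S) = -4*S
d(D) = 30*D (d(D) = -10*(D - 4*D) = -(-30)*D = 30*D)
94911/(-32637/49763 + d(-4)/(-23651)) = 94911/(-32637/49763 + (30*(-4))/(-23651)) = 94911/(-32637*1/49763 - 120*(-1/23651)) = 94911/(-32637/49763 + 120/23651) = 94911/(-765926127/1176944713) = 94911*(-1176944713/765926127) = -37234999885181/255308709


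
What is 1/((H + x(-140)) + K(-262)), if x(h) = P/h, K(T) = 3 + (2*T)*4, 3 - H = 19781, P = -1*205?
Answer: -28/612347 ≈ -4.5726e-5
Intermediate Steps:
P = -205
H = -19778 (H = 3 - 1*19781 = 3 - 19781 = -19778)
K(T) = 3 + 8*T
x(h) = -205/h
1/((H + x(-140)) + K(-262)) = 1/((-19778 - 205/(-140)) + (3 + 8*(-262))) = 1/((-19778 - 205*(-1/140)) + (3 - 2096)) = 1/((-19778 + 41/28) - 2093) = 1/(-553743/28 - 2093) = 1/(-612347/28) = -28/612347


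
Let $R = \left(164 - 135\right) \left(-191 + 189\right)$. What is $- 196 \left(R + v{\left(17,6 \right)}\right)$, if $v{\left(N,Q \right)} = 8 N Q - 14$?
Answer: $-145824$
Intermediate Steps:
$R = -58$ ($R = 29 \left(-2\right) = -58$)
$v{\left(N,Q \right)} = -14 + 8 N Q$ ($v{\left(N,Q \right)} = 8 N Q - 14 = -14 + 8 N Q$)
$- 196 \left(R + v{\left(17,6 \right)}\right) = - 196 \left(-58 - \left(14 - 816\right)\right) = - 196 \left(-58 + \left(-14 + 816\right)\right) = - 196 \left(-58 + 802\right) = \left(-196\right) 744 = -145824$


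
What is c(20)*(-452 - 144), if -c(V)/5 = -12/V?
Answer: -1788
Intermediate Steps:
c(V) = 60/V (c(V) = -(-60)/V = 60/V)
c(20)*(-452 - 144) = (60/20)*(-452 - 144) = (60*(1/20))*(-596) = 3*(-596) = -1788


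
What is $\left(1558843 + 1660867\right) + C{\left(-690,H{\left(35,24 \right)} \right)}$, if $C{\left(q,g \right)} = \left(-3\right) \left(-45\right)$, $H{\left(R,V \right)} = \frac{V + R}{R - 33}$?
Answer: $3219845$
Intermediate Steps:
$H{\left(R,V \right)} = \frac{R + V}{-33 + R}$
$C{\left(q,g \right)} = 135$
$\left(1558843 + 1660867\right) + C{\left(-690,H{\left(35,24 \right)} \right)} = \left(1558843 + 1660867\right) + 135 = 3219710 + 135 = 3219845$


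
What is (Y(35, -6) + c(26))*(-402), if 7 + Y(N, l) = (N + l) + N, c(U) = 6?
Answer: -25326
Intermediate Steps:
Y(N, l) = -7 + l + 2*N (Y(N, l) = -7 + ((N + l) + N) = -7 + (l + 2*N) = -7 + l + 2*N)
(Y(35, -6) + c(26))*(-402) = ((-7 - 6 + 2*35) + 6)*(-402) = ((-7 - 6 + 70) + 6)*(-402) = (57 + 6)*(-402) = 63*(-402) = -25326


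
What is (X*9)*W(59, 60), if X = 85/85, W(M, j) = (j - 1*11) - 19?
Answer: 270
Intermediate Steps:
W(M, j) = -30 + j (W(M, j) = (j - 11) - 19 = (-11 + j) - 19 = -30 + j)
X = 1 (X = 85*(1/85) = 1)
(X*9)*W(59, 60) = (1*9)*(-30 + 60) = 9*30 = 270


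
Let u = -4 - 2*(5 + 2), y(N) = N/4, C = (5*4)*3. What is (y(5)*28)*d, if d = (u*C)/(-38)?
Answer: 18900/19 ≈ 994.74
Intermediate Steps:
C = 60 (C = 20*3 = 60)
y(N) = N/4 (y(N) = N*(¼) = N/4)
u = -18 (u = -4 - 2*7 = -4 - 14 = -18)
d = 540/19 (d = -18*60/(-38) = -1080*(-1/38) = 540/19 ≈ 28.421)
(y(5)*28)*d = (((¼)*5)*28)*(540/19) = ((5/4)*28)*(540/19) = 35*(540/19) = 18900/19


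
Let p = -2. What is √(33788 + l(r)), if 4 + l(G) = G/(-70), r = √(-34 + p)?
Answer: √(41385400 - 105*I)/35 ≈ 183.8 - 0.00023317*I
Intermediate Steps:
r = 6*I (r = √(-34 - 2) = √(-36) = 6*I ≈ 6.0*I)
l(G) = -4 - G/70 (l(G) = -4 + G/(-70) = -4 + G*(-1/70) = -4 - G/70)
√(33788 + l(r)) = √(33788 + (-4 - 3*I/35)) = √(33784 - 3*I/35)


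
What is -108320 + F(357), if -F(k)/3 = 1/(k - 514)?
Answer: -17006237/157 ≈ -1.0832e+5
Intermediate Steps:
F(k) = -3/(-514 + k) (F(k) = -3/(k - 514) = -3/(-514 + k))
-108320 + F(357) = -108320 - 3/(-514 + 357) = -108320 - 3/(-157) = -108320 - 3*(-1/157) = -108320 + 3/157 = -17006237/157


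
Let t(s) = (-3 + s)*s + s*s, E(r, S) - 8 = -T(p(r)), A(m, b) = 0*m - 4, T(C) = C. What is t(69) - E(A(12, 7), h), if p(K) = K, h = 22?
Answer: 9303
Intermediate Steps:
A(m, b) = -4 (A(m, b) = 0 - 4 = -4)
E(r, S) = 8 - r
t(s) = s**2 + s*(-3 + s) (t(s) = s*(-3 + s) + s**2 = s**2 + s*(-3 + s))
t(69) - E(A(12, 7), h) = 69*(-3 + 2*69) - (8 - 1*(-4)) = 69*(-3 + 138) - (8 + 4) = 69*135 - 1*12 = 9315 - 12 = 9303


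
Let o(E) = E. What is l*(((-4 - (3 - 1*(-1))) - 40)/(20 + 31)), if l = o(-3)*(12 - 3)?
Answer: 432/17 ≈ 25.412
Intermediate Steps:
l = -27 (l = -3*(12 - 3) = -3*9 = -27)
l*(((-4 - (3 - 1*(-1))) - 40)/(20 + 31)) = -27*((-4 - (3 - 1*(-1))) - 40)/(20 + 31) = -27*((-4 - (3 + 1)) - 40)/51 = -27*((-4 - 1*4) - 40)/51 = -27*((-4 - 4) - 40)/51 = -27*(-8 - 40)/51 = -(-1296)/51 = -27*(-16/17) = 432/17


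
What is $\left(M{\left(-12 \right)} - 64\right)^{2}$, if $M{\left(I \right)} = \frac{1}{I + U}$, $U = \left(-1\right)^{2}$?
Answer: $\frac{497025}{121} \approx 4107.6$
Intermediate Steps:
$U = 1$
$M{\left(I \right)} = \frac{1}{1 + I}$ ($M{\left(I \right)} = \frac{1}{I + 1} = \frac{1}{1 + I}$)
$\left(M{\left(-12 \right)} - 64\right)^{2} = \left(\frac{1}{1 - 12} - 64\right)^{2} = \left(\frac{1}{-11} - 64\right)^{2} = \left(- \frac{1}{11} - 64\right)^{2} = \left(- \frac{705}{11}\right)^{2} = \frac{497025}{121}$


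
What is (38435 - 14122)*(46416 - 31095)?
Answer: 372499473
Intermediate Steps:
(38435 - 14122)*(46416 - 31095) = 24313*15321 = 372499473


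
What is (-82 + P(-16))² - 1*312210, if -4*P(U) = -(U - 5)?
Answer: -4873559/16 ≈ -3.0460e+5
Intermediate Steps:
P(U) = -5/4 + U/4 (P(U) = -(-1)*(U - 5)/4 = -(-1)*(-5 + U)/4 = -(5 - U)/4 = -5/4 + U/4)
(-82 + P(-16))² - 1*312210 = (-82 + (-5/4 + (¼)*(-16)))² - 1*312210 = (-82 + (-5/4 - 4))² - 312210 = (-82 - 21/4)² - 312210 = (-349/4)² - 312210 = 121801/16 - 312210 = -4873559/16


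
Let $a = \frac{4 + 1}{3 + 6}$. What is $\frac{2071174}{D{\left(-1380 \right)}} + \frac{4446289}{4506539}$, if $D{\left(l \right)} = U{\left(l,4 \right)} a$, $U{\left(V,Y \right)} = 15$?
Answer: $\frac{28001590377583}{112663475} \approx 2.4854 \cdot 10^{5}$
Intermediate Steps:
$a = \frac{5}{9} \approx 0.55556$
$D{\left(l \right)} = \frac{25}{3}$ ($D{\left(l \right)} = 15 \cdot \frac{5}{9} = \frac{25}{3}$)
$\frac{2071174}{D{\left(-1380 \right)}} + \frac{4446289}{4506539} = \frac{2071174}{\frac{25}{3}} + \frac{4446289}{4506539} = 2071174 \cdot \frac{3}{25} + 4446289 \cdot \frac{1}{4506539} = \frac{6213522}{25} + \frac{4446289}{4506539} = \frac{28001590377583}{112663475}$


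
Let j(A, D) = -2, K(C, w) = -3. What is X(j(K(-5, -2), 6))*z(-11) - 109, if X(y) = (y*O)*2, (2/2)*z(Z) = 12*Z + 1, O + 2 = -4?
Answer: -3253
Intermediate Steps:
O = -6 (O = -2 - 4 = -6)
z(Z) = 1 + 12*Z (z(Z) = 12*Z + 1 = 1 + 12*Z)
X(y) = -12*y (X(y) = (y*(-6))*2 = -6*y*2 = -12*y)
X(j(K(-5, -2), 6))*z(-11) - 109 = (-12*(-2))*(1 + 12*(-11)) - 109 = 24*(1 - 132) - 109 = 24*(-131) - 109 = -3144 - 109 = -3253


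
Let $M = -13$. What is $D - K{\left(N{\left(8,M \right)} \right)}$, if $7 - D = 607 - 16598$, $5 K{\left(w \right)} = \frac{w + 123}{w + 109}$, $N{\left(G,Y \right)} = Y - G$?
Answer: $\frac{3519509}{220} \approx 15998.0$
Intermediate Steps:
$K{\left(w \right)} = \frac{123 + w}{5 \left(109 + w\right)}$ ($K{\left(w \right)} = \frac{\left(w + 123\right) \frac{1}{w + 109}}{5} = \frac{\left(123 + w\right) \frac{1}{109 + w}}{5} = \frac{\frac{1}{109 + w} \left(123 + w\right)}{5} = \frac{123 + w}{5 \left(109 + w\right)}$)
$D = 15998$ ($D = 7 - \left(607 - 16598\right) = 7 - -15991 = 7 + 15991 = 15998$)
$D - K{\left(N{\left(8,M \right)} \right)} = 15998 - \frac{123 - 21}{5 \left(109 - 21\right)} = 15998 - \frac{1}{5} \cdot \frac{1}{88} \cdot 102 = 15998 - \frac{51}{220} = \frac{3519509}{220}$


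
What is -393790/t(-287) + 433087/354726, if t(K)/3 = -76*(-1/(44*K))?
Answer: 146997874965913/6739794 ≈ 2.1810e+7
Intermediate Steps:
t(K) = 57/(11*K) (t(K) = 3*(-76*(-1/(44*K))) = 3*(-(-19)/(11*K)) = 3*(19/(11*K)) = 57/(11*K))
-393790/t(-287) + 433087/354726 = -393790/((57/11)/(-287)) + 433087/354726 = -393790/((57/11)*(-1/287)) + 433087*(1/354726) = -393790/(-57/3157) + 433087/354726 = -393790*(-3157/57) + 433087/354726 = 1243195030/57 + 433087/354726 = 146997874965913/6739794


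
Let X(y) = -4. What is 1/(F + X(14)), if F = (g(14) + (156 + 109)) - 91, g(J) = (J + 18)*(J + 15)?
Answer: 1/1098 ≈ 0.00091075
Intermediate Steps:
g(J) = (15 + J)*(18 + J) (g(J) = (18 + J)*(15 + J) = (15 + J)*(18 + J))
F = 1102 (F = ((270 + 14**2 + 33*14) + (156 + 109)) - 91 = ((270 + 196 + 462) + 265) - 91 = (928 + 265) - 91 = 1193 - 91 = 1102)
1/(F + X(14)) = 1/(1102 - 4) = 1/1098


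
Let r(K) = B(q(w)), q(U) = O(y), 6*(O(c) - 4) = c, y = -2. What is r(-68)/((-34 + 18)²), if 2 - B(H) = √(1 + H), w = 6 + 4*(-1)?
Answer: 1/128 - √42/768 ≈ -0.00062596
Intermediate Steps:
O(c) = 4 + c/6
w = 2 (w = 6 - 4 = 2)
q(U) = 11/3 (q(U) = 4 + (⅙)*(-2) = 4 - ⅓ = 11/3)
B(H) = 2 - √(1 + H)
r(K) = 2 - √42/3 (r(K) = 2 - √(1 + 11/3) = 2 - √(14/3) = 2 - √42/3)
r(-68)/((-34 + 18)²) = (2 - √42/3)/((-34 + 18)²) = (2 - √42/3)/((-16)²) = (2 - √42/3)/256 = (2 - √42/3)*(1/256) = 1/128 - √42/768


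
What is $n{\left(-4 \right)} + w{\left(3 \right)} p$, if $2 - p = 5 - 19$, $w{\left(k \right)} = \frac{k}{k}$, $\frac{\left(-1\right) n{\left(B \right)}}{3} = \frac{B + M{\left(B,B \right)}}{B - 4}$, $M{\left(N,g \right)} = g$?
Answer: $13$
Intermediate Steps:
$n{\left(B \right)} = - \frac{6 B}{-4 + B}$ ($n{\left(B \right)} = - 3 \frac{B + B}{B - 4} = - 3 \frac{2 B}{-4 + B} = - \frac{6 B}{-4 + B}$)
$w{\left(k \right)} = 1$
$p = 16$ ($p = 2 - \left(5 - 19\right) = 2 - -14 = 2 + 14 = 16$)
$n{\left(-4 \right)} + w{\left(3 \right)} p = \left(-6\right) \left(-4\right) \frac{1}{-4 - 4} + 1 \cdot 16 = \left(-6\right) \left(-4\right) \frac{1}{-8} + 16 = \left(-6\right) \left(-4\right) \left(- \frac{1}{8}\right) + 16 = -3 + 16 = 13$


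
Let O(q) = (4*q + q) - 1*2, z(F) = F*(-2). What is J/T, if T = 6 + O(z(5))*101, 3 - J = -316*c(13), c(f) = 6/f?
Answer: -45/1586 ≈ -0.028373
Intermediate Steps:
z(F) = -2*F
O(q) = -2 + 5*q (O(q) = 5*q - 2 = -2 + 5*q)
J = 1935/13 (J = 3 - (-316)*6/13 = 3 - 1*(-1896/13) = 3 + 1896/13 = 1935/13 ≈ 148.85)
T = -5246 (T = 6 + (-2 + 5*(-2*5))*101 = 6 + (-2 + 5*(-10))*101 = 6 + (-2 - 50)*101 = 6 - 52*101 = 6 - 5252 = -5246)
J/T = (1935/13)/(-5246) = (1935/13)*(-1/5246) = -45/1586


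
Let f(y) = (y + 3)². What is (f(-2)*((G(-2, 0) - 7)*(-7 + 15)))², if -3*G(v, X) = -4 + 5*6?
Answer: 141376/9 ≈ 15708.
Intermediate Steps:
f(y) = (3 + y)²
G(v, X) = -26/3 (G(v, X) = -(-4 + 5*6)/3 = -(-4 + 30)/3 = -⅓*26 = -26/3)
(f(-2)*((G(-2, 0) - 7)*(-7 + 15)))² = ((3 - 2)²*((-26/3 - 7)*(-7 + 15)))² = (1²*(-47/3*8))² = (1*(-376/3))² = (-376/3)² = 141376/9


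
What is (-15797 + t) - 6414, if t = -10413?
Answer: -32624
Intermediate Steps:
(-15797 + t) - 6414 = (-15797 - 10413) - 6414 = -26210 - 6414 = -32624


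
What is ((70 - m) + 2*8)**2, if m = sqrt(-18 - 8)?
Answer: (86 - I*sqrt(26))**2 ≈ 7370.0 - 877.03*I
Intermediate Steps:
m = I*sqrt(26) (m = sqrt(-26) = I*sqrt(26) ≈ 5.099*I)
((70 - m) + 2*8)**2 = ((70 - I*sqrt(26)) + 2*8)**2 = ((70 - I*sqrt(26)) + 16)**2 = (86 - I*sqrt(26))**2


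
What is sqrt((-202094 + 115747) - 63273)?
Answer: 2*I*sqrt(37405) ≈ 386.81*I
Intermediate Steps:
sqrt((-202094 + 115747) - 63273) = sqrt(-86347 - 63273) = sqrt(-149620) = 2*I*sqrt(37405)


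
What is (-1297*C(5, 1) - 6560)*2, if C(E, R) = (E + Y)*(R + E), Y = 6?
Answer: -184324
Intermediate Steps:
C(E, R) = (6 + E)*(E + R) (C(E, R) = (E + 6)*(R + E) = (6 + E)*(E + R))
(-1297*C(5, 1) - 6560)*2 = (-1297*(5**2 + 6*5 + 6*1 + 5*1) - 6560)*2 = (-1297*(25 + 30 + 6 + 5) - 6560)*2 = (-1297*66 - 6560)*2 = (-85602 - 6560)*2 = -92162*2 = -184324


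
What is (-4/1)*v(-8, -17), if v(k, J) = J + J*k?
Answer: -476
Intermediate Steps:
(-4/1)*v(-8, -17) = (-4/1)*(-17*(1 - 8)) = (-4*1)*(-17*(-7)) = -4*119 = -476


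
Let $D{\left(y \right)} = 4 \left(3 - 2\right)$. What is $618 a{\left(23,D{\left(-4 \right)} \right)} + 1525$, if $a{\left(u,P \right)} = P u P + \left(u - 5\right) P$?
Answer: $273445$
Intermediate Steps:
$D{\left(y \right)} = 4$ ($D{\left(y \right)} = 4 \cdot 1 = 4$)
$a{\left(u,P \right)} = P \left(-5 + u\right) + u P^{2}$ ($a{\left(u,P \right)} = u P^{2} + \left(-5 + u\right) P = u P^{2} + P \left(-5 + u\right) = P \left(-5 + u\right) + u P^{2}$)
$618 a{\left(23,D{\left(-4 \right)} \right)} + 1525 = 618 \cdot 4 \left(-5 + 23 + 4 \cdot 23\right) + 1525 = 618 \cdot 4 \left(-5 + 23 + 92\right) + 1525 = 618 \cdot 4 \cdot 110 + 1525 = 618 \cdot 440 + 1525 = 271920 + 1525 = 273445$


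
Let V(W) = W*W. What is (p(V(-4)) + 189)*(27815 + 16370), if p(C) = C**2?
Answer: 19662325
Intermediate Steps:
V(W) = W**2
(p(V(-4)) + 189)*(27815 + 16370) = (((-4)**2)**2 + 189)*(27815 + 16370) = (16**2 + 189)*44185 = (256 + 189)*44185 = 445*44185 = 19662325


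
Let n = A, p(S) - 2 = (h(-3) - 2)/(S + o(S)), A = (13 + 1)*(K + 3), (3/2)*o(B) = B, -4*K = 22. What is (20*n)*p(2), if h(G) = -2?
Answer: -560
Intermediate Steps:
K = -11/2 (K = -1/4*22 = -11/2 ≈ -5.5000)
o(B) = 2*B/3
A = -35 (A = (13 + 1)*(-11/2 + 3) = 14*(-5/2) = -35)
p(S) = 2 - 12/(5*S) (p(S) = 2 + (-2 - 2)/(S + 2*S/3) = 2 - 4*3/(5*S) = 2 - 12/(5*S))
n = -35
(20*n)*p(2) = (20*(-35))*(2 - 12/5/2) = -700*(2 - 12/5*1/2) = -700*(2 - 6/5) = -700*4/5 = -560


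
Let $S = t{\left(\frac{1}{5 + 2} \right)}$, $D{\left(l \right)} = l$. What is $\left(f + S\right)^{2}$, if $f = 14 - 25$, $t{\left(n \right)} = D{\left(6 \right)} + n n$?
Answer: $\frac{59536}{2401} \approx 24.796$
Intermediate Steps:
$t{\left(n \right)} = 6 + n^{2}$ ($t{\left(n \right)} = 6 + n n = 6 + n^{2}$)
$f = -11$ ($f = 14 - 25 = -11$)
$S = \frac{295}{49}$ ($S = 6 + \left(\frac{1}{5 + 2}\right)^{2} = 6 + \left(\frac{1}{7}\right)^{2} = 6 + \frac{1}{49} = \frac{295}{49} \approx 6.0204$)
$\left(f + S\right)^{2} = \left(-11 + \frac{295}{49}\right)^{2} = \left(- \frac{244}{49}\right)^{2} = \frac{59536}{2401}$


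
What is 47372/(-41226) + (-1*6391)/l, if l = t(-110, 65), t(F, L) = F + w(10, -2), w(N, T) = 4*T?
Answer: 128942735/2432334 ≈ 53.012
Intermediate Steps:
t(F, L) = -8 + F (t(F, L) = F + 4*(-2) = F - 8 = -8 + F)
l = -118 (l = -8 - 110 = -118)
47372/(-41226) + (-1*6391)/l = 47372/(-41226) - 1*6391/(-118) = 47372*(-1/41226) - 6391*(-1/118) = -23686/20613 + 6391/118 = 128942735/2432334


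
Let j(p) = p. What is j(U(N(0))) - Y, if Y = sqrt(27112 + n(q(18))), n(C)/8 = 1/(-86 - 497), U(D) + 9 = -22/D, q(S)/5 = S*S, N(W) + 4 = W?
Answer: -7/2 - 4*sqrt(575941619)/583 ≈ -168.16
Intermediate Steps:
N(W) = -4 + W
q(S) = 5*S**2 (q(S) = 5*(S*S) = 5*S**2)
U(D) = -9 - 22/D
n(C) = -8/583 (n(C) = 8/(-86 - 497) = 8/(-583) = 8*(-1/583) = -8/583)
Y = 4*sqrt(575941619)/583 (Y = sqrt(27112 - 8/583) = sqrt(15806288/583) = 4*sqrt(575941619)/583 ≈ 164.66)
j(U(N(0))) - Y = (-9 - 22/(-4 + 0)) - 4*sqrt(575941619)/583 = (-9 - 22/(-4)) - 4*sqrt(575941619)/583 = (-9 - 22*(-1/4)) - 4*sqrt(575941619)/583 = (-9 + 11/2) - 4*sqrt(575941619)/583 = -7/2 - 4*sqrt(575941619)/583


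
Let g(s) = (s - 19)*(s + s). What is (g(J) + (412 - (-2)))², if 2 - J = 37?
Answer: 17589636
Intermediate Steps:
J = -35 (J = 2 - 1*37 = 2 - 37 = -35)
g(s) = 2*s*(-19 + s) (g(s) = (-19 + s)*(2*s) = 2*s*(-19 + s))
(g(J) + (412 - (-2)))² = (2*(-35)*(-19 - 35) + (412 - (-2)))² = (2*(-35)*(-54) + (412 - 1*(-2)))² = (3780 + (412 + 2))² = (3780 + 414)² = 4194² = 17589636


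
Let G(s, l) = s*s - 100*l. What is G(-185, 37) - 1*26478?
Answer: 4047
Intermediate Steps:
G(s, l) = s² - 100*l
G(-185, 37) - 1*26478 = ((-185)² - 100*37) - 1*26478 = (34225 - 3700) - 26478 = 30525 - 26478 = 4047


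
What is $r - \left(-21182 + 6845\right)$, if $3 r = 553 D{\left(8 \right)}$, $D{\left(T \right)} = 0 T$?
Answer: $14337$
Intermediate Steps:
$D{\left(T \right)} = 0$
$r = 0$ ($r = \frac{553 \cdot 0}{3} = \frac{1}{3} \cdot 0 = 0$)
$r - \left(-21182 + 6845\right) = 0 - \left(-21182 + 6845\right) = 0 - -14337 = 0 + 14337 = 14337$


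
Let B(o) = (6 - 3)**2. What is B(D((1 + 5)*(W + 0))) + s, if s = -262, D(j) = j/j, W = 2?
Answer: -253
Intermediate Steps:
D(j) = 1
B(o) = 9 (B(o) = 3**2 = 9)
B(D((1 + 5)*(W + 0))) + s = 9 - 262 = -253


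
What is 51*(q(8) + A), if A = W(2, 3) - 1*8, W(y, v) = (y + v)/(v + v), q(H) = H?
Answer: 85/2 ≈ 42.500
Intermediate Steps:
W(y, v) = (v + y)/(2*v) (W(y, v) = (v + y)/((2*v)) = (v + y)*(1/(2*v)) = (v + y)/(2*v))
A = -43/6 (A = (½)*(3 + 2)/3 - 1*8 = (½)*(⅓)*5 - 8 = ⅚ - 8 = -43/6 ≈ -7.1667)
51*(q(8) + A) = 51*(8 - 43/6) = 51*(⅚) = 85/2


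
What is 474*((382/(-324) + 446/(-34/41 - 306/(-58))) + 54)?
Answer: 10360730473/142749 ≈ 72580.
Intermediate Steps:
474*((382/(-324) + 446/(-34/41 - 306/(-58))) + 54) = 474*((382*(-1/324) + 446/(-34*1/41 - 306*(-1/58))) + 54) = 474*((-191/162 + 446/(-34/41 + 153/29)) + 54) = 474*((-191/162 + 446/(5287/1189)) + 54) = 474*((-191/162 + 446*(1189/5287)) + 54) = 474*((-191/162 + 530294/5287) + 54) = 474*(84897811/856494 + 54) = 474*(131148487/856494) = 10360730473/142749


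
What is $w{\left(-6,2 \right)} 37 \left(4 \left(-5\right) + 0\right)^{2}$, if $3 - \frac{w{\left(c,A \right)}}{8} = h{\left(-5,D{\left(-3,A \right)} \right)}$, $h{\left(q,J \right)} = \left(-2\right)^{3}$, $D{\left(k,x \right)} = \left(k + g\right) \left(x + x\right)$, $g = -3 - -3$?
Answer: $1302400$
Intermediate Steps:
$g = 0$ ($g = -3 + 3 = 0$)
$D{\left(k,x \right)} = 2 k x$ ($D{\left(k,x \right)} = \left(k + 0\right) \left(x + x\right) = k 2 x = 2 k x$)
$h{\left(q,J \right)} = -8$
$w{\left(c,A \right)} = 88$ ($w{\left(c,A \right)} = 24 - -64 = 24 + 64 = 88$)
$w{\left(-6,2 \right)} 37 \left(4 \left(-5\right) + 0\right)^{2} = 88 \cdot 37 \left(4 \left(-5\right) + 0\right)^{2} = 3256 \left(-20 + 0\right)^{2} = 3256 \left(-20\right)^{2} = 3256 \cdot 400 = 1302400$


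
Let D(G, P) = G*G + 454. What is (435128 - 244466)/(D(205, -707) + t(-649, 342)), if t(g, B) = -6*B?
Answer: 190662/40427 ≈ 4.7162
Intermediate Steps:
D(G, P) = 454 + G**2 (D(G, P) = G**2 + 454 = 454 + G**2)
(435128 - 244466)/(D(205, -707) + t(-649, 342)) = (435128 - 244466)/((454 + 205**2) - 6*342) = 190662/((454 + 42025) - 2052) = 190662/(42479 - 2052) = 190662/40427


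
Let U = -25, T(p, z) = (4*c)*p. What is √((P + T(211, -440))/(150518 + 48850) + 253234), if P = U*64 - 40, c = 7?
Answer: √69898919746110/16614 ≈ 503.22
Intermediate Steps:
T(p, z) = 28*p (T(p, z) = (4*7)*p = 28*p)
P = -1640 (P = -25*64 - 40 = -1600 - 40 = -1640)
√((P + T(211, -440))/(150518 + 48850) + 253234) = √((-1640 + 28*211)/(150518 + 48850) + 253234) = √((-1640 + 5908)/199368 + 253234) = √(4268*(1/199368) + 253234) = √(1067/49842 + 253234) = √(12621690095/49842) = √69898919746110/16614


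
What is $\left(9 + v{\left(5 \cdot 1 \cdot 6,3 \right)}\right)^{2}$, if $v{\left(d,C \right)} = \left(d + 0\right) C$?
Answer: $9801$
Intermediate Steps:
$v{\left(d,C \right)} = C d$ ($v{\left(d,C \right)} = d C = C d$)
$\left(9 + v{\left(5 \cdot 1 \cdot 6,3 \right)}\right)^{2} = \left(9 + 3 \cdot 5 \cdot 1 \cdot 6\right)^{2} = \left(9 + 3 \cdot 5 \cdot 6\right)^{2} = \left(9 + 3 \cdot 30\right)^{2} = \left(9 + 90\right)^{2} = 99^{2} = 9801$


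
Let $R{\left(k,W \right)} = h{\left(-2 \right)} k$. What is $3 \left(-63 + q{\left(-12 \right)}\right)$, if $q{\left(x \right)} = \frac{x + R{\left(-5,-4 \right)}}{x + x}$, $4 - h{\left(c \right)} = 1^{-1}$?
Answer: $- \frac{1485}{8} \approx -185.63$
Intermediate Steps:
$h{\left(c \right)} = 3$ ($h{\left(c \right)} = 4 - 1^{-1} = 4 - 1 = 3$)
$R{\left(k,W \right)} = 3 k$
$q{\left(x \right)} = \frac{-15 + x}{2 x}$ ($q{\left(x \right)} = \frac{x + 3 \left(-5\right)}{x + x} = \frac{x - 15}{2 x} = \left(-15 + x\right) \frac{1}{2 x} = \frac{-15 + x}{2 x}$)
$3 \left(-63 + q{\left(-12 \right)}\right) = 3 \left(-63 + \frac{-15 - 12}{2 \left(-12\right)}\right) = 3 \left(-63 + \frac{1}{2} \left(- \frac{1}{12}\right) \left(-27\right)\right) = 3 \left(-63 + \frac{9}{8}\right) = 3 \left(- \frac{495}{8}\right) = - \frac{1485}{8}$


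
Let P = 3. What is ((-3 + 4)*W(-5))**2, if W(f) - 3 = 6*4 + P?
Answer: 900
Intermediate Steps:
W(f) = 30 (W(f) = 3 + (6*4 + 3) = 3 + (24 + 3) = 3 + 27 = 30)
((-3 + 4)*W(-5))**2 = ((-3 + 4)*30)**2 = (1*30)**2 = 30**2 = 900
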